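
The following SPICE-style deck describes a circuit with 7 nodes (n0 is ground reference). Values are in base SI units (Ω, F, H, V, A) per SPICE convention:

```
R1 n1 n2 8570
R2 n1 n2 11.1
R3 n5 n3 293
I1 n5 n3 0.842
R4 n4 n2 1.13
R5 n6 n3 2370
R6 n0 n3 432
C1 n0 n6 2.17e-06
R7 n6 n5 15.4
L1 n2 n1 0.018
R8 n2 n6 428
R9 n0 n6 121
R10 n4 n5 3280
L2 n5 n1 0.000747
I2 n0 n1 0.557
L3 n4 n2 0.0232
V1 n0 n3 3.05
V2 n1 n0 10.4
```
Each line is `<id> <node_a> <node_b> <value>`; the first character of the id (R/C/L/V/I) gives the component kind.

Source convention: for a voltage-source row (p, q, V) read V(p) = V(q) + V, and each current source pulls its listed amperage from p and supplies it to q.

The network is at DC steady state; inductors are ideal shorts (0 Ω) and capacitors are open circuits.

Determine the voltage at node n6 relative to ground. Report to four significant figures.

9.194 V

Apply KCL at each of the 6 non-ground nodes and solve the resulting linear system.
Node n1: branches {R1, R2, L1, L2, I2, V2} → V_1 = 10.40
Node n2: branches {R1, R2, R4, L1, R8, L3} → V_2 = 10.40
Node n3: branches {R3, I1, R5, R6, V1} → V_3 = -3.050
Node n4: branches {R4, R10, L3} → V_4 = 10.40
Node n5: branches {R3, I1, R7, R10, L2} → V_5 = 10.40
Node n6: branches {R5, C1, R7, R8, R9} → V_6 = 9.194
Source currents: i(L1)=-0.002818, i(L2)=-0.9662, i(L3)=0.000, i(V1)=-0.9001, i(V2)=-0.4121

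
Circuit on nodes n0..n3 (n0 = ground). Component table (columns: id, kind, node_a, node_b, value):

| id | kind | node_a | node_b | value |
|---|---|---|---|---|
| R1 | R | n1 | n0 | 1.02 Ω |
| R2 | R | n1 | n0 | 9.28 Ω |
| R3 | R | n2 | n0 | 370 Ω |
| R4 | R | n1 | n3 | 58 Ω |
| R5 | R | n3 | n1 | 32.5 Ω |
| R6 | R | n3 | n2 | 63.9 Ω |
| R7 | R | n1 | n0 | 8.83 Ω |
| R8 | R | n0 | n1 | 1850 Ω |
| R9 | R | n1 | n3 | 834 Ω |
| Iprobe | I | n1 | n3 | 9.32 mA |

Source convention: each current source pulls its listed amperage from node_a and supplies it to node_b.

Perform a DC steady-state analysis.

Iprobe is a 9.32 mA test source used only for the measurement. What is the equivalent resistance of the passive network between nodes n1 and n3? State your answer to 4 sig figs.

R_eq = 19.41 Ω

Element admittances at DC:
  Y(R1) = 0.9804 S between n1,n0
  Y(R2) = 0.1078 S between n1,n0
  Y(R3) = 0.002703 S between n2,n0
  Y(R4) = 0.01724 S between n1,n3
  Y(R5) = 0.03077 S between n3,n1
  Y(R6) = 0.01565 S between n3,n2
  Y(R7) = 0.1133 S between n1,n0
  Y(R8) = 0.0005405 S between n0,n1
  Y(R9) = 0.001199 S between n1,n3
  Iprobe: injects 0.00932 A into n3 (from n1)
Assemble and solve the 3×3 MNA system:
  V(n1)=-0.0003463  V(n2)=0.1540  V(n3)=0.1806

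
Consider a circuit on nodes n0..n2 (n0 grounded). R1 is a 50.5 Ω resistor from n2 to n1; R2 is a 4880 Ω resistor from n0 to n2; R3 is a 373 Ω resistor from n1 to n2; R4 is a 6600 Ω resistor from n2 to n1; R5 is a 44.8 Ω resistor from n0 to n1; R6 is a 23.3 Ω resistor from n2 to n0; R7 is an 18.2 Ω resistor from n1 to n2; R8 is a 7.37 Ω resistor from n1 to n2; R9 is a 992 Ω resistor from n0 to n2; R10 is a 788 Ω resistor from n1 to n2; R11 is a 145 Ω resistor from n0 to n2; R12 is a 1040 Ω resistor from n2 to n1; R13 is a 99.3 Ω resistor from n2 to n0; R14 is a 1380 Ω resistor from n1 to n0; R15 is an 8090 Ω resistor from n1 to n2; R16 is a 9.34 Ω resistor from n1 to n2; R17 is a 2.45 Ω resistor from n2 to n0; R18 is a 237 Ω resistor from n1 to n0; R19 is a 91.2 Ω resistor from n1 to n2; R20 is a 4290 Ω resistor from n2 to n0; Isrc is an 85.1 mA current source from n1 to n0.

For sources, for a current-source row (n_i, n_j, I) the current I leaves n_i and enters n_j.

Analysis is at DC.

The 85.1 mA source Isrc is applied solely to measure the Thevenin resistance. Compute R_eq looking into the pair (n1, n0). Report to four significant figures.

R_eq = 4.498 Ω

Apply KCL at each of the 2 non-ground nodes and solve the resulting linear system.
Node n1: branches {R1, R3, R4, R5, R7, R8, R10, R12, R14, R15, R16, R18, R19, Isrc} → V_1 = -0.3828
Node n2: branches {R1, R2, R3, R4, R6, R7, R8, R9, R10, R11, R12, R13, R15, R16, R17, R19, R20} → V_2 = -0.1590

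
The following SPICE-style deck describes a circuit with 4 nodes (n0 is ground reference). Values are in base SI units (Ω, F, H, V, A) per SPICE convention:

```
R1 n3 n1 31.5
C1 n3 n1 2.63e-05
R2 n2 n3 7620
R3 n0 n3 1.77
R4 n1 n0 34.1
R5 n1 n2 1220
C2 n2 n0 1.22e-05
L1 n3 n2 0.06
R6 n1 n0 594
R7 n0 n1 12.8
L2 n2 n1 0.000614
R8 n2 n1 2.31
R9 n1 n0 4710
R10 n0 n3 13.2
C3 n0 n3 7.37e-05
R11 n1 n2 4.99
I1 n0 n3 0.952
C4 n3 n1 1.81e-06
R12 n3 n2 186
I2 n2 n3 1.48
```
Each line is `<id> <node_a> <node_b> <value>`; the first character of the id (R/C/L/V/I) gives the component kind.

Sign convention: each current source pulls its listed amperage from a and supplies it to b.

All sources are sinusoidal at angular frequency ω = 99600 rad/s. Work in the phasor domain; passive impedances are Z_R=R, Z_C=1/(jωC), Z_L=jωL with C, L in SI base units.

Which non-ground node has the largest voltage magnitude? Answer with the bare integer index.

2

Apply KCL at each of the 3 non-ground nodes and solve the resulting linear system.
Node n1: branches {R1, C1, R4, R5, R6, R7, L2, R8, R9, R11, C4} → V_1 = 0.3070-0.06510j
Node n2: branches {R2, R5, C2, L1, L2, R8, R11, R12, I2} → V_2 = -0.4766+0.8185j
Node n3: branches {R1, C1, R2, R3, L1, R10, C3, I1, C4, R12, I2} → V_3 = 0.1018-0.2517j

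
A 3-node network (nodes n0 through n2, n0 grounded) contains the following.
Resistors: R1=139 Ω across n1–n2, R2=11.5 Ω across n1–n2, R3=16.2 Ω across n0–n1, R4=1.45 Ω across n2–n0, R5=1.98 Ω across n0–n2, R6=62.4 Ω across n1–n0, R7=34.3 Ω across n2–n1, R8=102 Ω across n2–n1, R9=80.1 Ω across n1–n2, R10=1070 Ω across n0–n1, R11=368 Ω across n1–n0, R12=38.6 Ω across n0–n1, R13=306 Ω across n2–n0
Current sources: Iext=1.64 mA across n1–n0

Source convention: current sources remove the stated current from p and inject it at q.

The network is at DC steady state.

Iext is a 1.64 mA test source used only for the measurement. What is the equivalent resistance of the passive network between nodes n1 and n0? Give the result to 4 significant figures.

Apply KCL at each of the 2 non-ground nodes and solve the resulting linear system.
Node n1: branches {R1, R2, R3, R6, R7, R8, R9, R10, R11, R12, Iext} → V_1 = -0.006916
Node n2: branches {R1, R2, R4, R5, R7, R8, R9, R13} → V_2 = -0.0007494

R_eq = 4.217 Ω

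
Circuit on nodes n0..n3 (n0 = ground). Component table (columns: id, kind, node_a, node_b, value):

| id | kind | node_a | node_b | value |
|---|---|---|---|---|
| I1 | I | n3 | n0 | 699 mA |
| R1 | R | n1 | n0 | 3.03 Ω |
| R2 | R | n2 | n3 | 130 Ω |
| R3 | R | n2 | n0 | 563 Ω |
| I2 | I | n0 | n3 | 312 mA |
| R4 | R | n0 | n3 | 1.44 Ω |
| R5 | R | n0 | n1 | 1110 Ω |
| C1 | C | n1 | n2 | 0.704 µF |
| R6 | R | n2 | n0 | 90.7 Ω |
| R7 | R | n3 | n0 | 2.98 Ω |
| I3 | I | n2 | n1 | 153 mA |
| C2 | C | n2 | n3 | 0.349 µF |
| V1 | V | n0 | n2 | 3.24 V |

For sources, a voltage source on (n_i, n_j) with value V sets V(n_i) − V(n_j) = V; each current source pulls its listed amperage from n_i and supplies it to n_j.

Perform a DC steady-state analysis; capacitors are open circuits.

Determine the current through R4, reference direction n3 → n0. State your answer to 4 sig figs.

Apply KCL at each of the 3 non-ground nodes and solve the resulting linear system.
Node n1: branches {R1, R5, C1, I3} → V_1 = 0.4623
Node n2: branches {R2, R3, C1, R6, I3, C2, V1} → V_2 = -3.240
Node n3: branches {I1, R2, I2, R4, R7, C2} → V_3 = -0.3970
Source currents: i(V1)=0.08965

-0.2757 A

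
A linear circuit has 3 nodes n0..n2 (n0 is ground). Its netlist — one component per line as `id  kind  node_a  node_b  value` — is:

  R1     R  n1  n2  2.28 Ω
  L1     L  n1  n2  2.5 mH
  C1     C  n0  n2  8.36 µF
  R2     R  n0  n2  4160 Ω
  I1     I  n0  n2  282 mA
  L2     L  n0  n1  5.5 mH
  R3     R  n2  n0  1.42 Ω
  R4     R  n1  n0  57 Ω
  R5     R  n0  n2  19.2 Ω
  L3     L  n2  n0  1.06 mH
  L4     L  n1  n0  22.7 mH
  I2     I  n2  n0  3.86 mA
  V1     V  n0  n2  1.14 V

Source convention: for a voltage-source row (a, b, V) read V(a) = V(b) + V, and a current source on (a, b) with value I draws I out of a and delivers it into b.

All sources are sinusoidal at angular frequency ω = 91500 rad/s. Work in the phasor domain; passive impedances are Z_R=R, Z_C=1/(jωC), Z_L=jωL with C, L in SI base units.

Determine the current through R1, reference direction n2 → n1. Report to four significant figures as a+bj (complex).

Apply KCL at each of the 2 non-ground nodes and solve the resulting linear system.
Node n1: branches {R1, L1, L2, R4, L4} → V_1 = -1.096-0.005511j
Node n2: branches {R1, L1, C1, R2, I1, R3, R5, L3, I2, V1} → V_2 = -1.140+0.000j
Source currents: i(V1)=-1.160-0.8577j

-0.01927+0.002417j A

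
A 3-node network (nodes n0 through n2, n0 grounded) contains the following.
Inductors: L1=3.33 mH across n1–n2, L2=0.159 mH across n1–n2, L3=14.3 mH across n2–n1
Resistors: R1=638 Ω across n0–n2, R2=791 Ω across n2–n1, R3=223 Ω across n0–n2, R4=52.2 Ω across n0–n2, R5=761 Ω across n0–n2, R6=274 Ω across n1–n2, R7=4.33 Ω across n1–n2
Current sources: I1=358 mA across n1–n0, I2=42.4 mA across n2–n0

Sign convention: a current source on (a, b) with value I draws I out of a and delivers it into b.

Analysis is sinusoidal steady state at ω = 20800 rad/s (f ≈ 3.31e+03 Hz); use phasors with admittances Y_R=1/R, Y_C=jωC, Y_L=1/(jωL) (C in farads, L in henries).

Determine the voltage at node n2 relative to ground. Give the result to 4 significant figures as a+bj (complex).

MNA unknowns: 2 node voltages V₁..V_2
L1: Y=0.000-0.01444j on G[1,2]
R1: Y=0.001567+0.000j on G[0,2]
R2: Y=0.001264+0.000j on G[2,1]
R3: Y=0.004484+0.000j on G[0,2]
R4: Y=0.01916+0.000j on G[0,2]
L2: Y=0.000-0.3024j on G[1,2]
R5: Y=0.001314+0.000j on G[0,2]
L3: Y=0.000-0.003362j on G[2,1]
R6: Y=0.003650+0.000j on G[1,2]
I1: z[1]−=0.358, z[0]+=0.358
R7: Y=0.2309+0.000j on G[1,2]
I2: z[2]−=0.0424, z[0]+=0.0424
solve → V1=-15.63-0.7248j, V2=-15.10+0.000j

-15.10+0.000j V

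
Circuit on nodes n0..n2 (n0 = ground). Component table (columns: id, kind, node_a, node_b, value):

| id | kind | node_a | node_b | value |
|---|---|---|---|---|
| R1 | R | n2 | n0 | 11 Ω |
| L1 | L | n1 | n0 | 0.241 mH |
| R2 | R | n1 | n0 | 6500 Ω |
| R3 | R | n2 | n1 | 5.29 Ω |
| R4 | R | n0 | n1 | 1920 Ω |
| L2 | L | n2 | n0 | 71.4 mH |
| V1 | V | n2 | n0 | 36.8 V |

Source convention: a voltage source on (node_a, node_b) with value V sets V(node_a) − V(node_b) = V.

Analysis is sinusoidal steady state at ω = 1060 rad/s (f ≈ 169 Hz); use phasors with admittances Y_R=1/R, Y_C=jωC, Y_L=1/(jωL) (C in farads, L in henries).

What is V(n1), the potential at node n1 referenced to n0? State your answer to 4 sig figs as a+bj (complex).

MNA unknowns: 2 node voltages V₁..V_2 plus 1 source current (V1)
R1: Y=0.09091+0.000j on G[2,0]
L1: Y=0.000-3.915j on G[1,0]
R2: Y=0.0001538+0.000j on G[1,0]
R3: Y=0.1890+0.000j on G[2,1]
R4: Y=0.0005208+0.000j on G[0,1]
L2: Y=0.000-0.01321j on G[2,0]
V1: row V2−V0=36.8, i_V1 at 2,0
solve → V1=0.08592+1.773j, V2=36.80+0.000j
aux → i_V1=-10.29+0.8214j

0.08592+1.773j V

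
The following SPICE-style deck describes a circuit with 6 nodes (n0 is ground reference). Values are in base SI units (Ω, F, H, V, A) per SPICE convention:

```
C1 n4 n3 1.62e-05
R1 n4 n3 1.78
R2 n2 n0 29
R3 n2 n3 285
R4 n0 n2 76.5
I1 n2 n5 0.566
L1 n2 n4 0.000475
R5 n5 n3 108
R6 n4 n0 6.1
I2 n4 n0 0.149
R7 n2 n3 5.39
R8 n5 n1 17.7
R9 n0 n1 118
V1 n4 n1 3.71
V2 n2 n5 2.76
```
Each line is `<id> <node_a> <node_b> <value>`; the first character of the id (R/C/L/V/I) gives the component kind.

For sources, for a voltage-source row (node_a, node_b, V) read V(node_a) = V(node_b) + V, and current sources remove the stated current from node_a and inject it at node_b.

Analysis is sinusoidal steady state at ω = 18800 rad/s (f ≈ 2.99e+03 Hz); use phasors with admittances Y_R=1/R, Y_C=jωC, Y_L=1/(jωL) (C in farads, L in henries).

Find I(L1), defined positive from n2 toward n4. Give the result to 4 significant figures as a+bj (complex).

Apply KCL at each of the 5 non-ground nodes and solve the resulting linear system.
Node n1: branches {R8, R9, V1} → V_1 = -4.237+0.0006946j
Node n2: branches {R2, R3, R4, I1, L1, R7, V2} → V_2 = -0.5602-0.002518j
Node n3: branches {C1, R1, R3, R5, R7} → V_3 = -0.5640+0.01454j
Node n4: branches {C1, R1, L1, R6, I2, V1} → V_4 = -0.5273+0.0006946j
Node n5: branches {I1, R5, R8, V2} → V_5 = -3.320-0.002518j
Source currents: i(V1)=-0.08772+0.0001874j, i(V2)=-0.5397-0.0003395j

-0.0003598+0.003685j A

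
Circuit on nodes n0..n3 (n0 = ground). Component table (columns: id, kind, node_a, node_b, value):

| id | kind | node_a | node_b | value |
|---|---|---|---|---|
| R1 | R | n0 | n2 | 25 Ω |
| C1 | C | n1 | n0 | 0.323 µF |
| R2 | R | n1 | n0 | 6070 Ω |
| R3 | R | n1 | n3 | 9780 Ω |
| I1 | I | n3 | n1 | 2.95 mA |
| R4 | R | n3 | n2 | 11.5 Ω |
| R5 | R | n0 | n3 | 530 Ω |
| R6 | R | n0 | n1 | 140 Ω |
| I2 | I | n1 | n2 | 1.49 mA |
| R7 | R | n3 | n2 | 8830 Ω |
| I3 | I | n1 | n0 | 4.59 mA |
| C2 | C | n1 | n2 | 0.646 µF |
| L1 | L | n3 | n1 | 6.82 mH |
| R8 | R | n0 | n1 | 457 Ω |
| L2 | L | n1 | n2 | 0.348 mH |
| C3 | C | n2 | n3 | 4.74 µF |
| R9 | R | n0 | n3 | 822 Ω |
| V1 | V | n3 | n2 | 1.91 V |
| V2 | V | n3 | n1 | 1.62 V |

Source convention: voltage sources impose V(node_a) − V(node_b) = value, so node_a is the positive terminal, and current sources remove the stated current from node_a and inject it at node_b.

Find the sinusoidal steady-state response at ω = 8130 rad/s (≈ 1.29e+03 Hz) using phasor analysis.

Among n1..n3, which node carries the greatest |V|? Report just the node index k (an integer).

Element admittances at ω=8130 rad/s:
  Y(R1) = 0.04000+0.000j S between n0,n2
  Y(C1) = 0.000+0.002626j S between n1,n0
  Y(R2) = 0.0001647+0.000j S between n1,n0
  Y(R3) = 0.0001022+0.000j S between n1,n3
  I1: injects 0.00295 A into n1 (from n3)
  Y(R4) = 0.08696+0.000j S between n3,n2
  Y(R5) = 0.001887+0.000j S between n0,n3
  Y(R6) = 0.007143+0.000j S between n0,n1
  I2: injects 0.00149 A into n2 (from n1)
  Y(R7) = 0.0001133+0.000j S between n3,n2
  I3: injects 0.00459 A into n0 (from n1)
  Y(C2) = 0.000+0.005252j S between n1,n2
  Y(L1) = 0.000-0.01804j S between n3,n1
  Y(R8) = 0.002188+0.000j S between n0,n1
  Y(L2) = 0.000-0.3535j S between n1,n2
  Y(C3) = 0.000+0.03854j S between n2,n3
  Y(R9) = 0.001217+0.000j S between n0,n3
  V1: constraint V(n3)−V(n2) = 1.91
  V2: constraint V(n3)−V(n1) = 1.62
Assemble and solve the 5×5 MNA system:
  V(n1)=0.03760-0.001877j  V(n2)=-0.2524-0.001877j  V(n3)=1.658-0.001877j
  i(V1)=-0.1779+0.02730j  i(V2)=0.003326-0.07168j

3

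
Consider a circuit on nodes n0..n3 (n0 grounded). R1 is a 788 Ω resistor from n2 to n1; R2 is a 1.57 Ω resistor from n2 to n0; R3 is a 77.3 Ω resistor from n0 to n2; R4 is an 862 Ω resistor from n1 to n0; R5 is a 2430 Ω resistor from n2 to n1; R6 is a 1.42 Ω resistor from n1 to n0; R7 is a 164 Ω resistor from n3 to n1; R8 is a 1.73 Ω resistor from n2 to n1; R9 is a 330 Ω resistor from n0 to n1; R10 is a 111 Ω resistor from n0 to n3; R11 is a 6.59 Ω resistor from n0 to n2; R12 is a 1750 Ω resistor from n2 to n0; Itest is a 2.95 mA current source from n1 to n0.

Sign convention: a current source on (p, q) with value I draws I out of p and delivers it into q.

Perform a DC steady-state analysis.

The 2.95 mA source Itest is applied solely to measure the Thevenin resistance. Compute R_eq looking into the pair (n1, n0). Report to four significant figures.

R_eq = 0.9537 Ω

Apply KCL at each of the 3 non-ground nodes and solve the resulting linear system.
Node n1: branches {R1, R4, R5, R6, R7, R8, R9, Itest} → V_1 = -0.002813
Node n2: branches {R1, R2, R3, R5, R8, R11, R12} → V_2 = -0.001180
Node n3: branches {R7, R10} → V_3 = -0.001136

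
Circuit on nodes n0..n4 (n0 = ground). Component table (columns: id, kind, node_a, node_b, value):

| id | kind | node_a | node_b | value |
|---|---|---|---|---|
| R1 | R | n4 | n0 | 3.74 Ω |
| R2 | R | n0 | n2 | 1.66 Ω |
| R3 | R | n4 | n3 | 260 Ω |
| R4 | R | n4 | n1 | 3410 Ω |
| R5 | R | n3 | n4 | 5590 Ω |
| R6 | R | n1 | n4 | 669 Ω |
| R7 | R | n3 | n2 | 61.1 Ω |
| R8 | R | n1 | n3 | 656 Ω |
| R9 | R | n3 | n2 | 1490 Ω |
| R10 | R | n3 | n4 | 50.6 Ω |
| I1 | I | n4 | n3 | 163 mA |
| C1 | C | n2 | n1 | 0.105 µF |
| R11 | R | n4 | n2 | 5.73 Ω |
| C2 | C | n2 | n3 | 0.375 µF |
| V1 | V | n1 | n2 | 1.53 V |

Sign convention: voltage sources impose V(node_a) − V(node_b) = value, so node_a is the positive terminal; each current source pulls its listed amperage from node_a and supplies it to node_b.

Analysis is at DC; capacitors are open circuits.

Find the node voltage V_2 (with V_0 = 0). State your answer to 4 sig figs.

Element admittances at DC:
  Y(R1) = 0.2674 S between n4,n0
  Y(R2) = 0.6024 S between n0,n2
  Y(R3) = 0.003846 S between n4,n3
  Y(R4) = 0.0002933 S between n4,n1
  Y(R5) = 0.0001789 S between n3,n4
  Y(R6) = 0.001495 S between n1,n4
  Y(R7) = 0.01637 S between n3,n2
  Y(R8) = 0.001524 S between n1,n3
  Y(R9) = 0.0006711 S between n3,n2
  Y(R10) = 0.01976 S between n3,n4
  I1: injects 0.163 A into n3 (from n4)
  Y(C1) = 0.000 S between n2,n1
  Y(R11) = 0.1745 S between n4,n2
  Y(C2) = 0.000 S between n2,n3
  V1: constraint V(n1)−V(n2) = 1.53
Assemble and solve the 5×5 MNA system:
  V(n1)=1.586  V(n2)=0.05571  V(n3)=3.858  V(n4)=-0.1255
  i(V1)=0.0004040

0.05571 V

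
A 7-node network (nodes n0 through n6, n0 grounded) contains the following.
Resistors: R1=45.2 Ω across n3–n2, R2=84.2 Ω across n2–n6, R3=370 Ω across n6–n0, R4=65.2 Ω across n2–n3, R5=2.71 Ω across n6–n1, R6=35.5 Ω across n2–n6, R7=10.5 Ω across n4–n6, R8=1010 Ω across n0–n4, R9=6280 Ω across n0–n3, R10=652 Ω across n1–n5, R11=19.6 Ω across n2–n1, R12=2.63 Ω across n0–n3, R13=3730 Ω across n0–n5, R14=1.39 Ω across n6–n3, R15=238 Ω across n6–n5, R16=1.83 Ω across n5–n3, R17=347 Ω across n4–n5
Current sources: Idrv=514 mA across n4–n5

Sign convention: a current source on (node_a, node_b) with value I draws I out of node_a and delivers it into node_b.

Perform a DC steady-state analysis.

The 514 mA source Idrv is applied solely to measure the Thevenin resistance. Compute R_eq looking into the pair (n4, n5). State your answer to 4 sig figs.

R_eq = 12.97 Ω

Element admittances at DC:
  Y(R1) = 0.02212 S between n3,n2
  Y(R2) = 0.01188 S between n2,n6
  Y(R3) = 0.002703 S between n6,n0
  Y(R4) = 0.01534 S between n2,n3
  Y(R5) = 0.3690 S between n6,n1
  Y(R6) = 0.02817 S between n2,n6
  Y(R7) = 0.09524 S between n4,n6
  Y(R8) = 0.0009901 S between n0,n4
  Y(R9) = 0.0001592 S between n0,n3
  Y(R10) = 0.001534 S between n1,n5
  Y(R11) = 0.05102 S between n2,n1
  Y(R12) = 0.3802 S between n0,n3
  Y(R13) = 0.0002681 S between n0,n5
  Y(R14) = 0.7194 S between n6,n3
  Y(R15) = 0.004202 S between n6,n5
  Y(R16) = 0.5464 S between n5,n3
  Y(R17) = 0.002882 S between n4,n5
  Idrv: injects 0.514 A into n5 (from n4)
Assemble and solve the 6×6 MNA system:
  V(n1)=-0.5938  V(n2)=-0.4245  V(n3)=0.01878  V(n4)=-5.759  V(n5)=0.9078  V(n6)=-0.6235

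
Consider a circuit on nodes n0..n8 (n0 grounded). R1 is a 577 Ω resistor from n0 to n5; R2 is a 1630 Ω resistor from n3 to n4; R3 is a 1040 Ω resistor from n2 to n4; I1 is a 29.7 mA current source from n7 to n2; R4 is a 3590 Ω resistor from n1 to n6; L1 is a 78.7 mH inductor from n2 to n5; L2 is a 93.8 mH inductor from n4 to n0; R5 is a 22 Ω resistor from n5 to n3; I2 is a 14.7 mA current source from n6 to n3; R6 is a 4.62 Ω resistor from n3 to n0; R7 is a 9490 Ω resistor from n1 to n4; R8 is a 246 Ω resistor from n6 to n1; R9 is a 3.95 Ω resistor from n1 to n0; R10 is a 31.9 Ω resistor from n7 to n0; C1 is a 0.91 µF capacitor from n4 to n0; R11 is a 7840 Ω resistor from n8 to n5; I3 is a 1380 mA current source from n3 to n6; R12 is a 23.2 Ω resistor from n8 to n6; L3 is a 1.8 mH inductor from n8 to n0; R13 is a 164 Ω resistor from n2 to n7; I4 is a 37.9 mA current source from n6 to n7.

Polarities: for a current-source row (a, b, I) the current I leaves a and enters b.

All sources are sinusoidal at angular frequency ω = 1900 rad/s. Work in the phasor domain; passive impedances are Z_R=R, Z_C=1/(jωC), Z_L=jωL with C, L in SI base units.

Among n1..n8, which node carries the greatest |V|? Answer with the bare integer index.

MNA unknowns: 8 node voltages V₁..V_8
R1: Y=0.001733+0.000j on G[0,5]
R2: Y=0.0006135+0.000j on G[3,4]
R3: Y=0.0009615+0.000j on G[2,4]
I1: z[7]−=0.0297, z[2]+=0.0297
R4: Y=0.0002786+0.000j on G[1,6]
L1: Y=0.000-0.006688j on G[2,5]
L2: Y=0.000-0.005611j on G[4,0]
R5: Y=0.04545+0.000j on G[5,3]
I2: z[6]−=0.0147, z[3]+=0.0147
R6: Y=0.2165+0.000j on G[3,0]
R7: Y=0.0001054+0.000j on G[1,4]
R8: Y=0.004065+0.000j on G[6,1]
R9: Y=0.2532+0.000j on G[1,0]
R10: Y=0.03135+0.000j on G[7,0]
C1: Y=0.000+0.001729j on G[4,0]
R11: Y=0.0001276+0.000j on G[8,5]
I3: z[3]−=1.38, z[6]+=1.38
R12: Y=0.04310+0.000j on G[8,6]
L3: Y=0.000-0.2924j on G[8,0]
R13: Y=0.006098+0.000j on G[2,7]
I4: z[6]−=0.0379, z[7]+=0.0379
solve → V1=0.4728+0.06308j, V2=-0.8928+4.552j, V3=-6.088-0.1230j, V4=-1.361-0.5811j, V5=-5.106-0.7025j, V6=28.07+3.755j, V7=0.07360+0.7413j, V8=0.05696+4.127j

6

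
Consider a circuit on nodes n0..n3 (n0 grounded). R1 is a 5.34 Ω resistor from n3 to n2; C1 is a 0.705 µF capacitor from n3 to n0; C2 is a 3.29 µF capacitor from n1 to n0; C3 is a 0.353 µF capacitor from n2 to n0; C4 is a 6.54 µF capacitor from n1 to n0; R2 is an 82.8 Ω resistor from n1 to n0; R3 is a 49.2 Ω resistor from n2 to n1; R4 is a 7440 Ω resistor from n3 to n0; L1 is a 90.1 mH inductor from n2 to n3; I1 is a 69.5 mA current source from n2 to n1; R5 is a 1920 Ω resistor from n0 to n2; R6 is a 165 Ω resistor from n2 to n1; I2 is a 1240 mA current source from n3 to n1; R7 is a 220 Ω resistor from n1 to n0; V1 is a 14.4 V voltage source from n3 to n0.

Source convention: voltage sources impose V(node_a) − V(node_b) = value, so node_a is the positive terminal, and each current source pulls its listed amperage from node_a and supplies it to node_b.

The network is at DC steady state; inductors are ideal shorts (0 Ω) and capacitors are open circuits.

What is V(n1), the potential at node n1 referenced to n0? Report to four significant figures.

Element admittances at DC:
  Y(R1) = 0.1873 S between n3,n2
  Y(C1) = 0.000 S between n3,n0
  Y(C2) = 0.000 S between n1,n0
  Y(C3) = 0.000 S between n2,n0
  Y(C4) = 0.000 S between n1,n0
  Y(R2) = 0.01208 S between n1,n0
  Y(R3) = 0.02033 S between n2,n1
  Y(R4) = 0.0001344 S between n3,n0
  L1: short n2↔n3 (DC inductor)
  I1: injects 0.0695 A into n1 (from n2)
  Y(R5) = 0.0005208 S between n0,n2
  Y(R6) = 0.006061 S between n2,n1
  I2: injects 1.24 A into n1 (from n3)
  Y(R7) = 0.004545 S between n1,n0
  V1: constraint V(n3)−V(n0) = 14.4
Assemble and solve the 5×5 MNA system:
  V(n1)=39.28  V(n2)=14.40  V(n3)=14.40
  i(L1)=0.5795  i(V1)=-0.6624

39.28 V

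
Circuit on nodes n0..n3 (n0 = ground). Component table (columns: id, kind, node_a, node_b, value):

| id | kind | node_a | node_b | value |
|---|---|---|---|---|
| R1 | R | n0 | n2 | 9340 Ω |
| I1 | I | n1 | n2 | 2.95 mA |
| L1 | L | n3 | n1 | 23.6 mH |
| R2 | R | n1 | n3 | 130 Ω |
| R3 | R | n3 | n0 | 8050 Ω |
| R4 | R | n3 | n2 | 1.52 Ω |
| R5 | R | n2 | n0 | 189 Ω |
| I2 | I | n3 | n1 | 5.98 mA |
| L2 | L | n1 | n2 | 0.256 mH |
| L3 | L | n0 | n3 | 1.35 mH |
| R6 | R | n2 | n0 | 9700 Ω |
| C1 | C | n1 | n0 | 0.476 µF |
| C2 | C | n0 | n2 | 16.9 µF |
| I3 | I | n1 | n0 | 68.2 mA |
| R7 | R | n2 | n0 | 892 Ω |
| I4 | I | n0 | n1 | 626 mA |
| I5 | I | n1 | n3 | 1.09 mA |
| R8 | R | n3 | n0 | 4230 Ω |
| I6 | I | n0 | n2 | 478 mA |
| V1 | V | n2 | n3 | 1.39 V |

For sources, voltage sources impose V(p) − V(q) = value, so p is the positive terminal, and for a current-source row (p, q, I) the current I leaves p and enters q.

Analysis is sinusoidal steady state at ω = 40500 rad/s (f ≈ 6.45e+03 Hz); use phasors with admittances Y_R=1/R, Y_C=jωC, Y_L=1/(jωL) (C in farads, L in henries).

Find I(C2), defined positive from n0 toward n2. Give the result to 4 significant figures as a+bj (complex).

-1.161+0.02541j A

MNA unknowns: 3 node voltages V₁..V_3 plus 1 source current (V1)
R1: Y=0.0001071+0.000j on G[0,2]
I1: z[1]−=0.00295, z[2]+=0.00295
L1: Y=0.000-0.001046j on G[3,1]
R2: Y=0.007692+0.000j on G[1,3]
R3: Y=0.0001242+0.000j on G[3,0]
R4: Y=0.6579+0.000j on G[3,2]
R5: Y=0.005291+0.000j on G[2,0]
I2: z[3]−=0.00598, z[1]+=0.00598
L2: Y=0.000-0.09645j on G[1,2]
L3: Y=0.000-0.01829j on G[0,3]
R6: Y=0.0001031+0.000j on G[2,0]
C1: Y=0.000+0.01928j on G[1,0]
C2: Y=0.000+0.6845j on G[0,2]
I3: z[1]−=0.0682, z[0]+=0.0682
R7: Y=0.001121+0.000j on G[2,0]
I4: z[0]−=0.626, z[1]+=0.626
I5: z[1]−=0.00109, z[3]+=0.00109
R8: Y=0.0002364+0.000j on G[3,0]
I6: z[0]−=0.478, z[2]+=0.478
V1: row V2−V3=1.39, i_V1 at 2,3
solve → V1=0.5784+4.845j, V2=-0.03712-1.696j, V3=-1.427-1.696j
aux → i_V1=-0.9634-0.02273j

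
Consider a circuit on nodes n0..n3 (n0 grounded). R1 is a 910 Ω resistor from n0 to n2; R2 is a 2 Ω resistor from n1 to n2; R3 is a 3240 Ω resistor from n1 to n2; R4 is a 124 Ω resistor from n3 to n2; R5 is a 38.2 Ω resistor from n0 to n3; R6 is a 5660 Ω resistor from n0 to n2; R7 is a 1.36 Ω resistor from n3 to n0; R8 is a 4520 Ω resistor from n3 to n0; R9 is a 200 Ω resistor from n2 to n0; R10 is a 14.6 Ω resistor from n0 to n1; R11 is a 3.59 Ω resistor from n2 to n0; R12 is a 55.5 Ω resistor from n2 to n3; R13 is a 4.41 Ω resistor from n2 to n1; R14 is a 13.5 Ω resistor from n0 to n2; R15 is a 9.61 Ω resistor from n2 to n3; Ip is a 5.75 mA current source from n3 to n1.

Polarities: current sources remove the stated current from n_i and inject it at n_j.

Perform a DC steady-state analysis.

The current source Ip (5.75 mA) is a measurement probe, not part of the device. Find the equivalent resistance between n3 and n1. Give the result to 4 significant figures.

R_eq = 3.486 Ω

Element admittances at DC:
  Y(R1) = 0.001099 S between n0,n2
  Y(R2) = 0.5000 S between n1,n2
  Y(R3) = 0.0003086 S between n1,n2
  Y(R4) = 0.008065 S between n3,n2
  Y(R5) = 0.02618 S between n0,n3
  Y(R6) = 0.0001767 S between n0,n2
  Y(R7) = 0.7353 S between n3,n0
  Y(R8) = 0.0002212 S between n3,n0
  Y(R9) = 0.005000 S between n2,n0
  Y(R10) = 0.06849 S between n0,n1
  Y(R11) = 0.2786 S between n2,n0
  Y(R12) = 0.01802 S between n2,n3
  Y(R13) = 0.2268 S between n2,n1
  Y(R14) = 0.07407 S between n0,n2
  Y(R15) = 0.1041 S between n2,n3
  Ip: injects 0.00575 A into n1 (from n3)
Assemble and solve the 3×3 MNA system:
  V(n1)=0.01480  V(n2)=0.008290  V(n3)=-0.005238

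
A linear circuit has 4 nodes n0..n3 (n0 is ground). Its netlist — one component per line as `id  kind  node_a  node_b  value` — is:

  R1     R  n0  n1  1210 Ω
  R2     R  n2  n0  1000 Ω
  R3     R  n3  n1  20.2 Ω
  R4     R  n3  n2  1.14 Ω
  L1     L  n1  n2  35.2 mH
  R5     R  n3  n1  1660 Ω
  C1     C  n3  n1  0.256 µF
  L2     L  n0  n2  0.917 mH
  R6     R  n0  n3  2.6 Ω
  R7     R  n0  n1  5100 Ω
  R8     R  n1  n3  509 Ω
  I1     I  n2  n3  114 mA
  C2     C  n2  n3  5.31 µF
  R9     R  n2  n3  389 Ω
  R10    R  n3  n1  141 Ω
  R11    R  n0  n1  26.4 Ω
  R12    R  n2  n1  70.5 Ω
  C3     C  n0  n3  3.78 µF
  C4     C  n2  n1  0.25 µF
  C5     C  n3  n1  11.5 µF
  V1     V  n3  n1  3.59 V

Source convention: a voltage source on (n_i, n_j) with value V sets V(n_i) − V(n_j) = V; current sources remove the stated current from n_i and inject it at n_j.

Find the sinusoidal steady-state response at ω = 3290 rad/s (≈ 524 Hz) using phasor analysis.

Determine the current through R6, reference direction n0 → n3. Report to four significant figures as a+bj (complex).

Element admittances at ω=3290 rad/s:
  Y(R1) = 0.0008264+0.000j S between n0,n1
  Y(R2) = 0.001000+0.000j S between n2,n0
  Y(R3) = 0.04950+0.000j S between n3,n1
  Y(R4) = 0.8772+0.000j S between n3,n2
  Y(L1) = 0.000-0.008635j S between n1,n2
  Y(R5) = 0.0006024+0.000j S between n3,n1
  Y(C1) = 0.000+0.0008422j S between n3,n1
  Y(L2) = 0.000-0.3315j S between n0,n2
  Y(R6) = 0.3846+0.000j S between n0,n3
  Y(R7) = 0.0001961+0.000j S between n0,n1
  Y(R8) = 0.001965+0.000j S between n1,n3
  I1: injects 0.114 A into n3 (from n2)
  Y(C2) = 0.000+0.01747j S between n2,n3
  Y(R9) = 0.002571+0.000j S between n2,n3
  Y(R10) = 0.007092+0.000j S between n3,n1
  Y(R11) = 0.03788+0.000j S between n0,n1
  Y(R12) = 0.01418+0.000j S between n2,n1
  Y(C3) = 0.000+0.01244j S between n0,n3
  Y(C4) = 0.000+0.0008225j S between n2,n1
  Y(C5) = 0.000+0.03784j S between n3,n1
  V1: constraint V(n3)−V(n1) = 3.59
Assemble and solve the 4×4 MNA system:
  V(n1)=-3.325+0.03132j  V(n2)=0.05022+0.08354j  V(n3)=0.2652+0.03132j
  i(V1)=-0.3900-0.1120j

-0.1020-0.01205j A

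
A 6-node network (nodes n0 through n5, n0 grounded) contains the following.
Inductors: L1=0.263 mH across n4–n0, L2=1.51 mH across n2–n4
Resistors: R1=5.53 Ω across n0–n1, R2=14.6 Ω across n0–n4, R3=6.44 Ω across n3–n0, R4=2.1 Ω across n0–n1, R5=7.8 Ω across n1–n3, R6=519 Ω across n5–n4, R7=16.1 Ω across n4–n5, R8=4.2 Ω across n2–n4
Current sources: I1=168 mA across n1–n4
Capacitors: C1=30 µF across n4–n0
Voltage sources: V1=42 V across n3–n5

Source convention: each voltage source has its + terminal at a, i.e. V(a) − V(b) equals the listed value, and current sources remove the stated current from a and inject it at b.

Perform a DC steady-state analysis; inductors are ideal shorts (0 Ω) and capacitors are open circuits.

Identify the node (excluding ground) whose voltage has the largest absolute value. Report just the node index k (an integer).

5

Apply KCL at each of the 5 non-ground nodes and solve the resulting linear system.
Node n1: branches {R1, I1, R4, R5} → V_1 = 1.117
Node n2: branches {L2, R8} → V_2 = 0.000
Node n3: branches {R3, R5, V1} → V_3 = 8.151
Node n4: branches {L1, R2, I1, R6, L2, R7, R8, C1} → V_4 = 0.000
Node n5: branches {R6, R7, V1} → V_5 = -33.85
Source currents: i(L1)=-2.000, i(L2)=0.000, i(V1)=-2.168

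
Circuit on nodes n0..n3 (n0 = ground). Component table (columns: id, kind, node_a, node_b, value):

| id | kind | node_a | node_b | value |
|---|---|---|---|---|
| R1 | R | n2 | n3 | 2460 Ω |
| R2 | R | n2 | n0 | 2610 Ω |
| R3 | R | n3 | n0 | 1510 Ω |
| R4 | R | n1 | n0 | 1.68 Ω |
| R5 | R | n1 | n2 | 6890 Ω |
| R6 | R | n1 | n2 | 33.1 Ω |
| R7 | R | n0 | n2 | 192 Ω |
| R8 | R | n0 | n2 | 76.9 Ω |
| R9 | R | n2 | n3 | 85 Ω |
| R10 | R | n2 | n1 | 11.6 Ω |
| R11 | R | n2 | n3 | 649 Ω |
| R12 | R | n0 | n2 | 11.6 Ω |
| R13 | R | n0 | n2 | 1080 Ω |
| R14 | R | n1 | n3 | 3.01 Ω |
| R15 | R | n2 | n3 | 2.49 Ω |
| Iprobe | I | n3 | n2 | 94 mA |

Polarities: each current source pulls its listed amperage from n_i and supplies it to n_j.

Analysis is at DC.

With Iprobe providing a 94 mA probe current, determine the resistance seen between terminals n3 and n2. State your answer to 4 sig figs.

R_eq = 1.842 Ω

Element admittances at DC:
  Y(R1) = 0.0004065 S between n2,n3
  Y(R2) = 0.0003831 S between n2,n0
  Y(R3) = 0.0006623 S between n3,n0
  Y(R4) = 0.5952 S between n1,n0
  Y(R5) = 0.0001451 S between n1,n2
  Y(R6) = 0.03021 S between n1,n2
  Y(R7) = 0.005208 S between n0,n2
  Y(R8) = 0.01300 S between n0,n2
  Y(R9) = 0.01176 S between n2,n3
  Y(R10) = 0.08621 S between n2,n1
  Y(R11) = 0.001541 S between n2,n3
  Y(R12) = 0.08621 S between n0,n2
  Y(R13) = 0.0009259 S between n0,n2
  Y(R14) = 0.3322 S between n1,n3
  Y(R15) = 0.4016 S between n2,n3
  Iprobe: injects 0.094 A into n2 (from n3)
Assemble and solve the 3×3 MNA system:
  V(n1)=-0.01605  V(n2)=0.09087  V(n3)=-0.08232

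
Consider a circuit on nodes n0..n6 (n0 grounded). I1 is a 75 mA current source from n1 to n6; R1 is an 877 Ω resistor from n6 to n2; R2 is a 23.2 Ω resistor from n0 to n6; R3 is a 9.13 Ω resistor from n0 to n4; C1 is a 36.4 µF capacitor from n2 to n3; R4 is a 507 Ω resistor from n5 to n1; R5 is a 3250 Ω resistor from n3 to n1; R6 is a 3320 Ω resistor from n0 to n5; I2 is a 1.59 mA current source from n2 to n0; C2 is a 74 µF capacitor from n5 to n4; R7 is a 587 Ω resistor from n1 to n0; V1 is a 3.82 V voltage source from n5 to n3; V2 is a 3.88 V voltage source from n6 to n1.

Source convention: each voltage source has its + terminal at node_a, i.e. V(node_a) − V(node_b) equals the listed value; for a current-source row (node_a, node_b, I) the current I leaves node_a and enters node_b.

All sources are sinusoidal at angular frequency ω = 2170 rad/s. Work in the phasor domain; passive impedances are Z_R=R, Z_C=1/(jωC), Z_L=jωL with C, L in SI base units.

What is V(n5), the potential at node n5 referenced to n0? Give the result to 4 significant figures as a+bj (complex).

-0.03746+0.02494j V

Element admittances at ω=2170 rad/s:
  I1: injects 0.075 A into n6 (from n1)
  Y(R1) = 0.001140+0.000j S between n6,n2
  Y(R2) = 0.04310+0.000j S between n0,n6
  Y(R3) = 0.1095+0.000j S between n0,n4
  Y(C1) = 0.000+0.07899j S between n2,n3
  Y(R4) = 0.001972+0.000j S between n5,n1
  Y(R5) = 0.0003077+0.000j S between n3,n1
  Y(R6) = 0.0003012+0.000j S between n0,n5
  I2: injects 0.00159 A into n0 (from n2)
  Y(C2) = 0.000+0.1606j S between n5,n4
  Y(R7) = 0.001704+0.000j S between n1,n0
  V1: constraint V(n5)−V(n3) = 3.82
  V2: constraint V(n6)−V(n1) = 3.88
Assemble and solve the 8×8 MNA system:
  V(n1)=-3.677+0.0008585j  V(n2)=-3.857-0.01355j  V(n3)=-3.857+0.02494j  V(n4)=-0.03717-0.0004198j  V(n5)=-0.03746+0.02494j  V(n6)=0.2032+0.0008585j
  i(V1)=-0.003095-9.021e-06j  i(V2)=0.06161-5.343e-05j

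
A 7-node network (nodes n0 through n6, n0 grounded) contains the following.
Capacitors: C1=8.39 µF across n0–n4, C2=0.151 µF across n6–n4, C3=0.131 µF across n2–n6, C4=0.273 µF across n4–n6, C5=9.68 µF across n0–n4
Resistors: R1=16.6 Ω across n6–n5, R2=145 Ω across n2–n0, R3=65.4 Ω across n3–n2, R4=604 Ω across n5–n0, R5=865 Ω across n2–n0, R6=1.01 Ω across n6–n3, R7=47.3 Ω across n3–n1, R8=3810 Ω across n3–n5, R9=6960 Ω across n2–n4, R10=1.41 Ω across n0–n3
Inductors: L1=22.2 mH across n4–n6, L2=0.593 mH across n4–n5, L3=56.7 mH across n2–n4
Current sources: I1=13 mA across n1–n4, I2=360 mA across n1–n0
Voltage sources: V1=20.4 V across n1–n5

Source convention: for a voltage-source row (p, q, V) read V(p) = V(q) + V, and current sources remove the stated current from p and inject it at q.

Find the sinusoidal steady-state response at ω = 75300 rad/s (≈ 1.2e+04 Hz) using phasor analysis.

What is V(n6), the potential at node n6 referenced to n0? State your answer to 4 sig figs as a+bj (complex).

-0.9634-0.3653j V

Apply KCL at each of the 6 non-ground nodes and solve the resulting linear system.
Node n1: branches {I1, R7, I2, V1} → V_1 = 10.74-2.961j
Node n2: branches {R2, R3, R5, C3, L3, R9} → V_2 = -0.3026-0.4437j
Node n3: branches {R3, R6, R7, R8, R10} → V_3 = -0.4227-0.2487j
Node n4: branches {C1, L1, I1, C2, L2, L3, R9, C4, C5} → V_4 = 0.1359+0.03069j
Node n5: branches {R1, R4, L2, R8, V1} → V_5 = -9.656-2.961j
Node n6: branches {R1, L1, C2, R6, C3, C4} → V_6 = -0.9634-0.3653j
Source currents: i(V1)=-0.6091+0.05733j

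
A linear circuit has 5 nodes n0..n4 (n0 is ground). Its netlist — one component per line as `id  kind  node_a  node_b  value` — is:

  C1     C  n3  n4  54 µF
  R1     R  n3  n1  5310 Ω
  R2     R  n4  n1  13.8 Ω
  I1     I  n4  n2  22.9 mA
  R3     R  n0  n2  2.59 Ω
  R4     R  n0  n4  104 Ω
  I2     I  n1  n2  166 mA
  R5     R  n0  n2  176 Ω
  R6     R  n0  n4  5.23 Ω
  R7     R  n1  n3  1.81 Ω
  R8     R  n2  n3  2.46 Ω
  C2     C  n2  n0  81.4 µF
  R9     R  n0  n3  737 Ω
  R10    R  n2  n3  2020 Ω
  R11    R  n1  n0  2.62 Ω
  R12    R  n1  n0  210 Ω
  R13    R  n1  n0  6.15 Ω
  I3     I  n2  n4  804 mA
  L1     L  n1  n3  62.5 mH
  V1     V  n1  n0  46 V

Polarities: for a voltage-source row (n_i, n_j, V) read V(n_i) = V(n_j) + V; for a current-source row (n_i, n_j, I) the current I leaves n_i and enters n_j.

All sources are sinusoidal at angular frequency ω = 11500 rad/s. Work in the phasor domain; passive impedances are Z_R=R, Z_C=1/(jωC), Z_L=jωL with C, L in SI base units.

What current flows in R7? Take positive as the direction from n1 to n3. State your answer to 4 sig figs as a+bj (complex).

11.34+1.770j A

MNA unknowns: 4 node voltages V₁..V_4 plus 1 source current (V1)
C1: Y=0.000+0.6210j on G[3,4]
R1: Y=0.0001883+0.000j on G[3,1]
R2: Y=0.07246+0.000j on G[4,1]
I1: z[4]−=0.0229, z[2]+=0.0229
R3: Y=0.3861+0.000j on G[0,2]
R4: Y=0.009615+0.000j on G[0,4]
I2: z[1]−=0.166, z[2]+=0.166
R5: Y=0.005682+0.000j on G[0,2]
R6: Y=0.1912+0.000j on G[0,4]
R7: Y=0.5525+0.000j on G[1,3]
R8: Y=0.4065+0.000j on G[2,3]
C2: Y=0.000+0.9361j on G[2,0]
R9: Y=0.001357+0.000j on G[0,3]
R10: Y=0.0004950+0.000j on G[2,3]
R11: Y=0.3817+0.000j on G[1,0]
R12: Y=0.004762+0.000j on G[1,0]
R13: Y=0.1626+0.000j on G[1,0]
I3: z[2]−=0.804, z[4]+=0.804
L1: Y=0.000-0.001391j on G[1,3]
V1: row V1−V0=46, i_V1 at 1,0
solve → V1=46.00+0.000j, V2=4.339-6.717j, V3=25.48-3.204j, V4=24.97+1.158j
aux → i_V1=-38.29-1.658j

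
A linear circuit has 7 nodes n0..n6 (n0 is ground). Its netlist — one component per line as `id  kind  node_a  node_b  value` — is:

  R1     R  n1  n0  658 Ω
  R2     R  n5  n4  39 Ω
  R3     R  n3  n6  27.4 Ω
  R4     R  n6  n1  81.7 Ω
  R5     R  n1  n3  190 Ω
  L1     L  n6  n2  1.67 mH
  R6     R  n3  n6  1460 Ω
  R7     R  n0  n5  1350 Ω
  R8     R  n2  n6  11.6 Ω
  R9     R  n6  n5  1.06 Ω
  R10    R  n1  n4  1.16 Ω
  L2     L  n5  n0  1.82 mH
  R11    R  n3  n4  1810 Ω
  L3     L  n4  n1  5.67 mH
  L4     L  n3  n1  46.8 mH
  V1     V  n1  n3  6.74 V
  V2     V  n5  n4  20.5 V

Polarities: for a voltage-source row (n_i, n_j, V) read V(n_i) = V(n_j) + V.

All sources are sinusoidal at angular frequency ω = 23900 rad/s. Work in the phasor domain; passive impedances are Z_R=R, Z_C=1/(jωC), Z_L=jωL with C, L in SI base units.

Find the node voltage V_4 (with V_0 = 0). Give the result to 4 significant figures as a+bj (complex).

-20.38+1.253j V

Element admittances at ω=23900 rad/s:
  Y(R1) = 0.001520+0.000j S between n1,n0
  Y(R2) = 0.02564+0.000j S between n5,n4
  Y(R3) = 0.03650+0.000j S between n3,n6
  Y(R4) = 0.01224+0.000j S between n6,n1
  Y(R5) = 0.005263+0.000j S between n1,n3
  Y(L1) = 0.000-0.02505j S between n6,n2
  Y(R6) = 0.0006849+0.000j S between n3,n6
  Y(R7) = 0.0007407+0.000j S between n0,n5
  Y(R8) = 0.08621+0.000j S between n2,n6
  Y(R9) = 0.9434+0.000j S between n6,n5
  Y(R10) = 0.8621+0.000j S between n1,n4
  Y(L2) = 0.000-0.02299j S between n5,n0
  Y(R11) = 0.0005525+0.000j S between n3,n4
  Y(L3) = 0.000-0.007379j S between n4,n1
  Y(L4) = 0.000-0.0008940j S between n3,n1
  V1: constraint V(n1)−V(n3) = 6.74
  V2: constraint V(n5)−V(n4) = 20.5
Assemble and solve the 8×8 MNA system:
  V(n1)=-19.02+1.262j  V(n2)=-1.082+1.254j  V(n3)=-25.76+1.262j  V(n4)=-20.38+1.253j  V(n5)=0.1238+1.253j  V(n6)=-1.082+1.254j
  i(V1)=-0.9560+0.006345j  i(V2)=-1.692+0.002336j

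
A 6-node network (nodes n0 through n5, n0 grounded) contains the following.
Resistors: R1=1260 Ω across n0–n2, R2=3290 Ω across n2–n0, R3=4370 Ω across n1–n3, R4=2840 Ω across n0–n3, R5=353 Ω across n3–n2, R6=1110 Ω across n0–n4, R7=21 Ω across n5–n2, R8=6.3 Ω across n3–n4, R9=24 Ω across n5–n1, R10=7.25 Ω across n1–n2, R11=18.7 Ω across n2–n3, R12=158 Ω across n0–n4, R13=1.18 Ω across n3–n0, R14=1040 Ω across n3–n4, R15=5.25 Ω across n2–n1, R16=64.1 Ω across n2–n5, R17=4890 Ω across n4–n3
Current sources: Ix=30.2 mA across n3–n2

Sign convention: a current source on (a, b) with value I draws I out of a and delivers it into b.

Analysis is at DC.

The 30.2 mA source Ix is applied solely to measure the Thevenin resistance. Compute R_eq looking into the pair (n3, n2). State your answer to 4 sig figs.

R_eq = 17.35 Ω

MNA unknowns: 5 node voltages V₁..V_5
R1: Y=0.0007937 on G[0,2]
R2: Y=0.0003040 on G[2,0]
R3: Y=0.0002288 on G[1,3]
R4: Y=0.0003521 on G[0,3]
R5: Y=0.002833 on G[3,2]
R6: Y=0.0009009 on G[0,4]
R7: Y=0.04762 on G[5,2]
R8: Y=0.1587 on G[3,4]
R9: Y=0.04167 on G[5,1]
R10: Y=0.1379 on G[1,2]
R11: Y=0.05348 on G[2,3]
R12: Y=0.006329 on G[0,4]
R13: Y=0.8475 on G[3,0]
R14: Y=0.0009615 on G[3,4]
R15: Y=0.1905 on G[2,1]
R16: Y=0.01560 on G[2,5]
R17: Y=0.0002045 on G[4,3]
Ix: z[3]−=0.0302, z[2]+=0.0302
solve → V1=0.5230, V2=0.5233, V3=-0.0006720, V4=-0.0006430, V5=0.5232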